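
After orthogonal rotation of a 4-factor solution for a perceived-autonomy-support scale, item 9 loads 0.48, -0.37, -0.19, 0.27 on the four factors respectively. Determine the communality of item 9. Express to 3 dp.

0.476

h² = 0.48² + (-0.37)² + (-0.19)² + 0.27² = 0.2304 + 0.1369 + 0.0361 + 0.0729 = 0.4763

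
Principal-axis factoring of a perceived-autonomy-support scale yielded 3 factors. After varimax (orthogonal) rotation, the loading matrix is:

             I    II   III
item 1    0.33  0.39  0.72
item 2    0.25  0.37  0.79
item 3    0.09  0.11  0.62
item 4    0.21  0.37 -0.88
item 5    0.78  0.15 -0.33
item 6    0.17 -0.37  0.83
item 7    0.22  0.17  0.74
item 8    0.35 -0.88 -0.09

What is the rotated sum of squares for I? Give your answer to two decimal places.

SS loadings for I = 0.33² + 0.25² + 0.09² + 0.21² + 0.78² + 0.17² + 0.22² + 0.35² = 0.1089 + 0.0625 + 0.0081 + 0.0441 + 0.6084 + 0.0289 + 0.0484 + 0.1225 = 1.0318

1.03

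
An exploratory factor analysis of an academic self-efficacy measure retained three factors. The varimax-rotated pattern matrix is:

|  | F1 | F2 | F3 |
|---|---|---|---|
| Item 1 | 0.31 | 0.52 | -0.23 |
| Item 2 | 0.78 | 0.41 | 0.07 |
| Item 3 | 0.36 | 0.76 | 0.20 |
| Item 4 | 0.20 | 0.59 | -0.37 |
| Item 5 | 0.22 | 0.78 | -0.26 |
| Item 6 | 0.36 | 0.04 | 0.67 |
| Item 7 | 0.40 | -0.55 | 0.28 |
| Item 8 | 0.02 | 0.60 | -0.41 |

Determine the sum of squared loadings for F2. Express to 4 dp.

2.6367

SS loadings for F2 = 0.52² + 0.41² + 0.76² + 0.59² + 0.78² + 0.04² + (-0.55)² + 0.60² = 0.2704 + 0.1681 + 0.5776 + 0.3481 + 0.6084 + 0.0016 + 0.3025 + 0.3600 = 2.6367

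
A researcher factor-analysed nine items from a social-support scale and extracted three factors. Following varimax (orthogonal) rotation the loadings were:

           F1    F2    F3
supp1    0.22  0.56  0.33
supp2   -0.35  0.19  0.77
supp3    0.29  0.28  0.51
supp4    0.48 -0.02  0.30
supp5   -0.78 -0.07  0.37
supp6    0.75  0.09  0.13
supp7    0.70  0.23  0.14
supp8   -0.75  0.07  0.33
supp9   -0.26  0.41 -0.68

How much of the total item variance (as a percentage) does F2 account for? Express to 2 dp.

SS loadings for F2 = 0.56² + 0.19² + 0.28² + (-0.02)² + (-0.07)² + 0.09² + 0.23² + 0.07² + 0.41² = 0.6674
With 9 standardized items, total variance = 9. Proportion = 0.6674/9 = 0.0742 → 7.42%.

7.42%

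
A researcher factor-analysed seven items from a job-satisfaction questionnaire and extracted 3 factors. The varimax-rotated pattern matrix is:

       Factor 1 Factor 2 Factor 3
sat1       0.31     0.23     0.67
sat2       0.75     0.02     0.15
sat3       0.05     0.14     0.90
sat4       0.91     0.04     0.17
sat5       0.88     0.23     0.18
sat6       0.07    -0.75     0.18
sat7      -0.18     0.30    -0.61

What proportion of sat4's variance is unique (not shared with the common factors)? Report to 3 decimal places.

h² = 0.91² + 0.04² + 0.17² = 0.8281 + 0.0016 + 0.0289 = 0.8586
Uniqueness u² = 1 − h² = 1 − 0.8586 = 0.1414

0.141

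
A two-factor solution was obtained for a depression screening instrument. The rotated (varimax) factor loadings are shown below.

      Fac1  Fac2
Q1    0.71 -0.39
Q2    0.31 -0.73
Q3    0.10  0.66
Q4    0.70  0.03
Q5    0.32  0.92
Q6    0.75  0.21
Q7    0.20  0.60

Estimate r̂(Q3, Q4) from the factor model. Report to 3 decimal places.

0.090

r̂ = Σ λ_i·λ_j across factors = (0.10)(0.70) + (0.66)(0.03)
  = +0.0700 +0.0198 = 0.0898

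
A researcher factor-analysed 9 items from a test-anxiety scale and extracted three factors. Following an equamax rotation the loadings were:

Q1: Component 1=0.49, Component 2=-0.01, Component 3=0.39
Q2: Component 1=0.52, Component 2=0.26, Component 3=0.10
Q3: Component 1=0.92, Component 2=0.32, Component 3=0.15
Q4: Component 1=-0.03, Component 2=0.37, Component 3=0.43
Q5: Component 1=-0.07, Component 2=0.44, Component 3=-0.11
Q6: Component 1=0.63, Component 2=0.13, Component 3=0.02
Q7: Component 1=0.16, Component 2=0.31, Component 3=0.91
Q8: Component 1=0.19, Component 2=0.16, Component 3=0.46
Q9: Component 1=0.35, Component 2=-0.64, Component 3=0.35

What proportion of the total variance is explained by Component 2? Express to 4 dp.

SS loadings for Component 2 = (-0.01)² + 0.26² + 0.32² + 0.37² + 0.44² + 0.13² + 0.31² + 0.16² + (-0.64)² = 1.0488
Proportion of variance = 1.0488 / 9 = 0.1165.

0.1165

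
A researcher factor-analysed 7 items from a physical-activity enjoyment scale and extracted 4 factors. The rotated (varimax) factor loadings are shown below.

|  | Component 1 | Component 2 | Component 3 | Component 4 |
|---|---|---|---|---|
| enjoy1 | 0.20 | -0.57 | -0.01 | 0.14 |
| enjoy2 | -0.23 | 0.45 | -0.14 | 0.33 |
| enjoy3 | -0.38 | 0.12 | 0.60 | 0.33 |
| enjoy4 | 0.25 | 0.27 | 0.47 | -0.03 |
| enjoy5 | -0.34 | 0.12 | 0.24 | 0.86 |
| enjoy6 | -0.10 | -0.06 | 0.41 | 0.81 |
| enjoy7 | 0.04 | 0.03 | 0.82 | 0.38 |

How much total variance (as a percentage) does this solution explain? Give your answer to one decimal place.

Communalities: 0.3846, 0.3839, 0.6277, 0.3572, 0.9272, 0.8378, 0.8193; Σh² = 4.3377.
Total variance with 7 standardized items is 7, so the solution explains 4.3377/7 = 0.6197 = 61.97%.

62.0%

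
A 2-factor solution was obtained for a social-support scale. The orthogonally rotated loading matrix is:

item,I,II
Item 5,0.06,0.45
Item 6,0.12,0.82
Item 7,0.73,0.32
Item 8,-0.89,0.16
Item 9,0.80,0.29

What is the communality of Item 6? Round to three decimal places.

h² = 0.12² + 0.82² = 0.0144 + 0.6724 = 0.6868

0.687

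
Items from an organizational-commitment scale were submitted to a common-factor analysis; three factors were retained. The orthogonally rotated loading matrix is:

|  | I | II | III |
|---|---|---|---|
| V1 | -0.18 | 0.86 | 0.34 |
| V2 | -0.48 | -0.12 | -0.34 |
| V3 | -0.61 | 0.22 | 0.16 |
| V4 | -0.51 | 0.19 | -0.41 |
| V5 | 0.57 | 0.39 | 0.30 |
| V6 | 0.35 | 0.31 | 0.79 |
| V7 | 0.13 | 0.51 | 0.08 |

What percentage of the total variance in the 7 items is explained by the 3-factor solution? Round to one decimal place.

Communalities: 0.8876, 0.3604, 0.4461, 0.4643, 0.5670, 0.8427, 0.2834; Σh² = 3.8515.
Total variance with 7 standardized items is 7, so the solution explains 3.8515/7 = 0.5502 = 55.02%.

55.0%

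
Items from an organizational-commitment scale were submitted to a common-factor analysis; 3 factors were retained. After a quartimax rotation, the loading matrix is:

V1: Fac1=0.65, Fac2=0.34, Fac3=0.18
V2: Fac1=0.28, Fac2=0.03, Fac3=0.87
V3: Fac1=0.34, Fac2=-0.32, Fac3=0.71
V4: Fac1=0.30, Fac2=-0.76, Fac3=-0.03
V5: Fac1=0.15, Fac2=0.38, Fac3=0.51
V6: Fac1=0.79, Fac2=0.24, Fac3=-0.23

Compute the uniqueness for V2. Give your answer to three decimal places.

h² = 0.28² + 0.03² + 0.87² = 0.0784 + 0.0009 + 0.7569 = 0.8362
Uniqueness u² = 1 − h² = 1 − 0.8362 = 0.1638

0.164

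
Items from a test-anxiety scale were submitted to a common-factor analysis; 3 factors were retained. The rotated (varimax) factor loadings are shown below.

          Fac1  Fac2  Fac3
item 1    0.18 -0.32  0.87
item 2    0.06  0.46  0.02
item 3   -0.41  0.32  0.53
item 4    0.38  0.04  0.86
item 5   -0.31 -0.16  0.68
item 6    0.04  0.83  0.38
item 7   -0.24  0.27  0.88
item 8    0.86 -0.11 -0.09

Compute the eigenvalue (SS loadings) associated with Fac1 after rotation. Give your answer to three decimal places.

1.243

SS loadings for Fac1 = 0.18² + 0.06² + (-0.41)² + 0.38² + (-0.31)² + 0.04² + (-0.24)² + 0.86² = 0.0324 + 0.0036 + 0.1681 + 0.1444 + 0.0961 + 0.0016 + 0.0576 + 0.7396 = 1.2434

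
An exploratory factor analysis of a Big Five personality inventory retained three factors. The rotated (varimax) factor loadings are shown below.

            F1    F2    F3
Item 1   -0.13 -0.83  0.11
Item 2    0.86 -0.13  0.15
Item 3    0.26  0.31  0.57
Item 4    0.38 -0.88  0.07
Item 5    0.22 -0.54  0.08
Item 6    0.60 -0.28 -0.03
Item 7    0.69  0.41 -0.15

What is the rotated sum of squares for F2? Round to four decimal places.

SS loadings for F2 = (-0.83)² + (-0.13)² + 0.31² + (-0.88)² + (-0.54)² + (-0.28)² + 0.41² = 0.6889 + 0.0169 + 0.0961 + 0.7744 + 0.2916 + 0.0784 + 0.1681 = 2.1144

2.1144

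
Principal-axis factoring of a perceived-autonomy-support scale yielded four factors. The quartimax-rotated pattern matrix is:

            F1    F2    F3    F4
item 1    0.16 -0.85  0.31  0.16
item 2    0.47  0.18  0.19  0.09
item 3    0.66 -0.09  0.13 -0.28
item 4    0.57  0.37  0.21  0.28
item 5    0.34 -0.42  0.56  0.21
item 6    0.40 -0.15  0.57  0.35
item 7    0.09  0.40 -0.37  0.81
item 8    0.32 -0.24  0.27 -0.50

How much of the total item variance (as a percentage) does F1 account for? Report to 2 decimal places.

17.41%

SS loadings for F1 = 0.16² + 0.47² + 0.66² + 0.57² + 0.34² + 0.40² + 0.09² + 0.32² = 1.3931
With 8 standardized items, total variance = 8. Proportion = 1.3931/8 = 0.1741 → 17.41%.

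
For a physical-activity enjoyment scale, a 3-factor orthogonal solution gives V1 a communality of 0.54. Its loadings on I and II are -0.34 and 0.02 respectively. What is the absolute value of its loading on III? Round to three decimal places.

Under orthogonal rotation h² = Σλ², so λ_III² = h² − (0.1160) = 0.54 − 0.1160 = 0.4240.
|λ| = √0.4240 = 0.6512.

0.651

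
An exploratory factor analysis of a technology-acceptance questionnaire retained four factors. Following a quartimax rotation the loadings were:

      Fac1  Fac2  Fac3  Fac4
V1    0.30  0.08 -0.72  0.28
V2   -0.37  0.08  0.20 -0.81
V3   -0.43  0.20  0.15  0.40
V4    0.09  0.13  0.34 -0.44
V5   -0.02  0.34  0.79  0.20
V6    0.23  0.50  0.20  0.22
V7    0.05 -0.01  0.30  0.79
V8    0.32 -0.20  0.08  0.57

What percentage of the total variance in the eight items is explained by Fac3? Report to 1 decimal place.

SS loadings for Fac3 = (-0.72)² + 0.20² + 0.15² + 0.34² + 0.79² + 0.20² + 0.30² + 0.08² = 1.4570
With 8 standardized items, total variance = 8. Proportion = 1.4570/8 = 0.1821 → 18.21%.

18.2%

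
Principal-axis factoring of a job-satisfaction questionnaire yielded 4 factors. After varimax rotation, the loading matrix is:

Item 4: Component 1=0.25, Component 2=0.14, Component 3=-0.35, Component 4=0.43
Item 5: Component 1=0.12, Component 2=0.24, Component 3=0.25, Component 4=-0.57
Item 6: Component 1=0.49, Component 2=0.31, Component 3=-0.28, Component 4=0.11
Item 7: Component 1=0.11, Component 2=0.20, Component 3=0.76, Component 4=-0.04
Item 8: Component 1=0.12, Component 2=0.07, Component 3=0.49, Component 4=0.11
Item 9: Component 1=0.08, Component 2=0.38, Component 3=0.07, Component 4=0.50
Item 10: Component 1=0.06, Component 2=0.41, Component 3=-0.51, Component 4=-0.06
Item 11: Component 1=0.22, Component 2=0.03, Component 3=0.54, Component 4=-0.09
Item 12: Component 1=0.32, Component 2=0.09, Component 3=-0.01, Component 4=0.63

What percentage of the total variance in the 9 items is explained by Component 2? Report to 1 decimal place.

6.0%

SS loadings for Component 2 = 0.14² + 0.24² + 0.31² + 0.20² + 0.07² + 0.38² + 0.41² + 0.03² + 0.09² = 0.5397
With 9 standardized items, total variance = 9. Proportion = 0.5397/9 = 0.0600 → 6.00%.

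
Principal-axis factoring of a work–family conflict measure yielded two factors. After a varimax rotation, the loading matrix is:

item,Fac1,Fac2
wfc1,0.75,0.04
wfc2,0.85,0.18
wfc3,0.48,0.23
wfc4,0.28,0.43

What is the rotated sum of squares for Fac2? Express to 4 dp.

0.2718

SS loadings for Fac2 = 0.04² + 0.18² + 0.23² + 0.43² = 0.0016 + 0.0324 + 0.0529 + 0.1849 = 0.2718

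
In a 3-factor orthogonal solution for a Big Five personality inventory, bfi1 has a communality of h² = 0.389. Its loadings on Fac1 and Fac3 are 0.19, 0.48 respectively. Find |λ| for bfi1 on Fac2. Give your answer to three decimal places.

0.350

Under orthogonal rotation h² = Σλ², so λ_Fac2² = h² − (0.2665) = 0.389 − 0.2665 = 0.1225.
|λ| = √0.1225 = 0.3500.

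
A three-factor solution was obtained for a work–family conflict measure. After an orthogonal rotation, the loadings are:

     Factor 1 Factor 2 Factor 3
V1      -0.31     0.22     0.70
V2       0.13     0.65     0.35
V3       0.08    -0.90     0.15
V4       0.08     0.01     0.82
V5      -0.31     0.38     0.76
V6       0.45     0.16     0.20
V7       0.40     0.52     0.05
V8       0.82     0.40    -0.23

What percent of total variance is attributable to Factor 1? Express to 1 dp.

SS loadings for Factor 1 = (-0.31)² + 0.13² + 0.08² + 0.08² + (-0.31)² + 0.45² + 0.40² + 0.82² = 1.2568
With 8 standardized items, total variance = 8. Proportion = 1.2568/8 = 0.1571 → 15.71%.

15.7%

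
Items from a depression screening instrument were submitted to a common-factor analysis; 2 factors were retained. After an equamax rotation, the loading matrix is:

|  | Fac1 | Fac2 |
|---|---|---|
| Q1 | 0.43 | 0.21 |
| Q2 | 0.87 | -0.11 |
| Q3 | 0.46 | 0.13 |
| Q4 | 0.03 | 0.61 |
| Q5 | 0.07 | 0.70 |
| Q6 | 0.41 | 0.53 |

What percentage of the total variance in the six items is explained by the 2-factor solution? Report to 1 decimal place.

Communalities: 0.2290, 0.7690, 0.2285, 0.3730, 0.4949, 0.4490; Σh² = 2.5434.
Total variance with 6 standardized items is 6, so the solution explains 2.5434/6 = 0.4239 = 42.39%.

42.4%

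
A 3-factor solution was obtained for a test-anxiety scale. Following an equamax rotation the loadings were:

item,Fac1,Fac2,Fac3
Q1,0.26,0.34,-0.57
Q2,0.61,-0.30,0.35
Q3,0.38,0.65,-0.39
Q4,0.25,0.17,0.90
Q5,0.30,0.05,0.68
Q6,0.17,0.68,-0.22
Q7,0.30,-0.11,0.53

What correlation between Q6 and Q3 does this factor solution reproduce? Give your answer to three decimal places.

0.592

r̂ = Σ λ_i·λ_j across factors = (0.17)(0.38) + (0.68)(0.65) + (-0.22)(-0.39)
  = +0.0646 +0.4420 +0.0858 = 0.5924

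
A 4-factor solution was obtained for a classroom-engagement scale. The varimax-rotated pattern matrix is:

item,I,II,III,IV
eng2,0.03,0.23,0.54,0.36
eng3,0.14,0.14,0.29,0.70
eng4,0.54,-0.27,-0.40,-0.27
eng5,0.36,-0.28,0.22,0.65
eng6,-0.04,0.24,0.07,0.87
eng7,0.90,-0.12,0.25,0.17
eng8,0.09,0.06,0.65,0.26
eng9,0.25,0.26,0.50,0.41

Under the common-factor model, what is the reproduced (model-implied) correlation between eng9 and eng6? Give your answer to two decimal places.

0.44

r̂ = Σ λ_i·λ_j across factors = (0.25)(-0.04) + (0.26)(0.24) + (0.50)(0.07) + (0.41)(0.87)
  = -0.0100 +0.0624 +0.0350 +0.3567 = 0.4441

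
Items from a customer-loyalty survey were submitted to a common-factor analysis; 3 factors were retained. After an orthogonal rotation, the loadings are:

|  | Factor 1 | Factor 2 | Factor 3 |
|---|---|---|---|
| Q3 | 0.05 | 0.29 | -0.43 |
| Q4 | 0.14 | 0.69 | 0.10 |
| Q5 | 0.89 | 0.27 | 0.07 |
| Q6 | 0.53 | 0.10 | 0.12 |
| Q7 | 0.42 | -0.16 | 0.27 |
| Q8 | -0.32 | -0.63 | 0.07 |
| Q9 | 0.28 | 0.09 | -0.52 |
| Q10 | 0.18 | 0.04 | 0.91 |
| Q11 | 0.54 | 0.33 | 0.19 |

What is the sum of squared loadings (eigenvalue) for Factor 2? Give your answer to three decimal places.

1.184

SS loadings for Factor 2 = 0.29² + 0.69² + 0.27² + 0.10² + (-0.16)² + (-0.63)² + 0.09² + 0.04² + 0.33² = 0.0841 + 0.4761 + 0.0729 + 0.0100 + 0.0256 + 0.3969 + 0.0081 + 0.0016 + 0.1089 = 1.1842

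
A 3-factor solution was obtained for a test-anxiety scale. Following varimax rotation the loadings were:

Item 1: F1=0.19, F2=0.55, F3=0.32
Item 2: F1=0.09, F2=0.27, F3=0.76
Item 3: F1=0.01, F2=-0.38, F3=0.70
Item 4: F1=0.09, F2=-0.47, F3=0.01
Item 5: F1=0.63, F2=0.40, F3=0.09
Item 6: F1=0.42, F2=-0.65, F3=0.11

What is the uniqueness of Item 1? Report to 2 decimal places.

h² = 0.19² + 0.55² + 0.32² = 0.0361 + 0.3025 + 0.1024 = 0.4410
Uniqueness u² = 1 − h² = 1 − 0.4410 = 0.5590

0.56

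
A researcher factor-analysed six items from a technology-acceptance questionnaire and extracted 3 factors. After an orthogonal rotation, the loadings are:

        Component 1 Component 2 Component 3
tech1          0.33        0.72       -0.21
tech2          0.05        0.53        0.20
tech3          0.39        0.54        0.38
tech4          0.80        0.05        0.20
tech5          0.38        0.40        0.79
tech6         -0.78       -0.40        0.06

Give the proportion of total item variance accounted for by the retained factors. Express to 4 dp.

SS loadings by factor: 1.6563, 1.4134, 0.8962; total = 3.9659.
Total variance with 6 standardized items is 6, so the solution explains 3.9659/6 = 0.6610.

0.6610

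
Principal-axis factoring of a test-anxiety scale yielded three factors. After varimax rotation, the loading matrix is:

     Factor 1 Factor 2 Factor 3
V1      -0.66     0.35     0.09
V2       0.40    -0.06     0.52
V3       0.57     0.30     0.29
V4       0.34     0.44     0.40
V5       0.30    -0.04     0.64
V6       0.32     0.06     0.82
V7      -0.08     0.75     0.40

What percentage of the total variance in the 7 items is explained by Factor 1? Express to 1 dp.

17.6%

SS loadings for Factor 1 = (-0.66)² + 0.40² + 0.57² + 0.34² + 0.30² + 0.32² + (-0.08)² = 1.2349
With 7 standardized items, total variance = 7. Proportion = 1.2349/7 = 0.1764 → 17.64%.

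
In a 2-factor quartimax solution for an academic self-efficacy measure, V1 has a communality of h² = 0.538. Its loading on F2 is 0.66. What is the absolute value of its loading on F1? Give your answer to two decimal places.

0.32

Under orthogonal rotation h² = Σλ², so λ_F1² = h² − (0.4356) = 0.538 − 0.4356 = 0.1024.
|λ| = √0.1024 = 0.3200.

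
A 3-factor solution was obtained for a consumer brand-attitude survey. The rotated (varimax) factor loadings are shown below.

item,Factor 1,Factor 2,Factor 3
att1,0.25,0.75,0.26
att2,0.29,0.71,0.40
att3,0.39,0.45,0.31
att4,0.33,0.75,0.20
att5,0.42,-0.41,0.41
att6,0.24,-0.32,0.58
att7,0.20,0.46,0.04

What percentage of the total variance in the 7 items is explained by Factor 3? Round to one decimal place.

SS loadings for Factor 3 = 0.26² + 0.40² + 0.31² + 0.20² + 0.41² + 0.58² + 0.04² = 0.8698
With 7 standardized items, total variance = 7. Proportion = 0.8698/7 = 0.1243 → 12.43%.

12.4%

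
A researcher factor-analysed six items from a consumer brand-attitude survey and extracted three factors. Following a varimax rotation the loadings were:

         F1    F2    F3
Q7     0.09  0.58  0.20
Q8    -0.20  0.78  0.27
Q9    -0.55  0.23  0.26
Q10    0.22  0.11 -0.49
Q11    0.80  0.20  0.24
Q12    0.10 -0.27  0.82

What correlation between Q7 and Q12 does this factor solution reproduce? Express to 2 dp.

r̂ = Σ λ_i·λ_j across factors = (0.09)(0.10) + (0.58)(-0.27) + (0.20)(0.82)
  = +0.0090 -0.1566 +0.1640 = 0.0164

0.02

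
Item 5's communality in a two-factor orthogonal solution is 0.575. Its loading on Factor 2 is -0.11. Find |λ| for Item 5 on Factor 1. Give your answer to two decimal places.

0.75

Under orthogonal rotation h² = Σλ², so λ_Factor 1² = h² − (0.0121) = 0.575 − 0.0121 = 0.5629.
|λ| = √0.5629 = 0.7503.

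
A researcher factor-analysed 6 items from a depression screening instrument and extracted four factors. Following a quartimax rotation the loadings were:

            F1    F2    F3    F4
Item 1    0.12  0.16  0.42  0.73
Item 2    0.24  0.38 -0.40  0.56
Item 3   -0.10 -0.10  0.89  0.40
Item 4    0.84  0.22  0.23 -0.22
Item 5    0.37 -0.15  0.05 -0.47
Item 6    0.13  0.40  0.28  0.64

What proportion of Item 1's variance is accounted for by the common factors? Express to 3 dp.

0.749

h² = 0.12² + 0.16² + 0.42² + 0.73² = 0.0144 + 0.0256 + 0.1764 + 0.5329 = 0.7493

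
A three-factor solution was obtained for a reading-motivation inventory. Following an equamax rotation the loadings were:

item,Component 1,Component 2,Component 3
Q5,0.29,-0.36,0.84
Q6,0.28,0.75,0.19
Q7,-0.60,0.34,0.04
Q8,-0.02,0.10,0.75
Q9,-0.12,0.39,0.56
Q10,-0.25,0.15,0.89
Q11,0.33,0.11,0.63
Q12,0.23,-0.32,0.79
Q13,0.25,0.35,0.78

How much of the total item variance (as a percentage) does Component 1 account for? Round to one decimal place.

9.2%

SS loadings for Component 1 = 0.29² + 0.28² + (-0.60)² + (-0.02)² + (-0.12)² + (-0.25)² + 0.33² + 0.23² + 0.25² = 0.8241
With 9 standardized items, total variance = 9. Proportion = 0.8241/9 = 0.0916 → 9.16%.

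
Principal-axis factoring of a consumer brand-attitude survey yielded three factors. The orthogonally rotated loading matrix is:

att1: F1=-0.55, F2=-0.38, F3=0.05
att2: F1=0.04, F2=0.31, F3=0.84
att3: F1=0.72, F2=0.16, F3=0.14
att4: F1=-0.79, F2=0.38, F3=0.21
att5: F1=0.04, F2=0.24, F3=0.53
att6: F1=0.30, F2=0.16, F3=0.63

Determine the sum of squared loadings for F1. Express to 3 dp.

1.538

SS loadings for F1 = (-0.55)² + 0.04² + 0.72² + (-0.79)² + 0.04² + 0.30² = 0.3025 + 0.0016 + 0.5184 + 0.6241 + 0.0016 + 0.0900 = 1.5382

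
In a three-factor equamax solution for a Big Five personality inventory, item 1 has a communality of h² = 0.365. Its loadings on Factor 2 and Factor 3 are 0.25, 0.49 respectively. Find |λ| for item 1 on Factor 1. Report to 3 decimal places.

0.250

Under orthogonal rotation h² = Σλ², so λ_Factor 1² = h² − (0.3026) = 0.365 − 0.3026 = 0.0624.
|λ| = √0.0624 = 0.2498.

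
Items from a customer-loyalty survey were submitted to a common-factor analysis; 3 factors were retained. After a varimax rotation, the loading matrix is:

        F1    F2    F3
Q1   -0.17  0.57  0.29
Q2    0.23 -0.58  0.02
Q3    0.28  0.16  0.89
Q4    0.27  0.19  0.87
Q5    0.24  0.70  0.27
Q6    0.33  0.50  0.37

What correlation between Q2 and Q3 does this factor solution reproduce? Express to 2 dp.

-0.01

r̂ = Σ λ_i·λ_j across factors = (0.23)(0.28) + (-0.58)(0.16) + (0.02)(0.89)
  = +0.0644 -0.0928 +0.0178 = -0.0106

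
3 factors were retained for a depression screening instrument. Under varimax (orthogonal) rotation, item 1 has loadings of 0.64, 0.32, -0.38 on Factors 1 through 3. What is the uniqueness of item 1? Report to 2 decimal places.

h² = 0.64² + 0.32² + (-0.38)² = 0.4096 + 0.1024 + 0.1444 = 0.6564
Uniqueness u² = 1 − h² = 1 − 0.6564 = 0.3436

0.34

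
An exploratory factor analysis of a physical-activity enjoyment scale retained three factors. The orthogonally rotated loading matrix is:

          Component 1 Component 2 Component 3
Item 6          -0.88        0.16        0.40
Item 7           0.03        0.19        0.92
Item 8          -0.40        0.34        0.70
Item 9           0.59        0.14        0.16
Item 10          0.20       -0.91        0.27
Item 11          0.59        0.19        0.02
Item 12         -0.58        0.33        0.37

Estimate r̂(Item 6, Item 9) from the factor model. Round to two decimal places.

r̂ = Σ λ_i·λ_j across factors = (-0.88)(0.59) + (0.16)(0.14) + (0.40)(0.16)
  = -0.5192 +0.0224 +0.0640 = -0.4328

-0.43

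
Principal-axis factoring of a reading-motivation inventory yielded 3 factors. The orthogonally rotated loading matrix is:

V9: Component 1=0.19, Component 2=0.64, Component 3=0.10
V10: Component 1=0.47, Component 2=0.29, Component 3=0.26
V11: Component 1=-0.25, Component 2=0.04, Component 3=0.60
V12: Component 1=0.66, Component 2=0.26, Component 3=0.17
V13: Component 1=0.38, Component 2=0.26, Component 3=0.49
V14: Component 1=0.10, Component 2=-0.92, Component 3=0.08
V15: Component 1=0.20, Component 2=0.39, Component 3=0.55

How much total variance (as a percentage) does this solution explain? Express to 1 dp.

51.3%

Communalities: 0.4557, 0.3726, 0.4241, 0.5321, 0.4521, 0.8628, 0.4946; Σh² = 3.5940.
Total variance with 7 standardized items is 7, so the solution explains 3.5940/7 = 0.5134 = 51.34%.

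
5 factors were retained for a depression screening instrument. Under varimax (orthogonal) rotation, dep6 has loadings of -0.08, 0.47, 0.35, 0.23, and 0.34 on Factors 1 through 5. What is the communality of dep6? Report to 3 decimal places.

h² = (-0.08)² + 0.47² + 0.35² + 0.23² + 0.34² = 0.0064 + 0.2209 + 0.1225 + 0.0529 + 0.1156 = 0.5183

0.518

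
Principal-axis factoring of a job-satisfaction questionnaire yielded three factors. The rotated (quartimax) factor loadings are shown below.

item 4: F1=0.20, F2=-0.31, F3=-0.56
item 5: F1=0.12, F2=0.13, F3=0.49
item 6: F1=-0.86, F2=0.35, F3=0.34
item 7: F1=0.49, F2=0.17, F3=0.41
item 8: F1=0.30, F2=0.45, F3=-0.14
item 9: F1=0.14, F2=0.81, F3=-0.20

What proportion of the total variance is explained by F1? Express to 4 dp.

SS loadings for F1 = 0.20² + 0.12² + (-0.86)² + 0.49² + 0.30² + 0.14² = 1.1437
Proportion of variance = 1.1437 / 6 = 0.1906.

0.1906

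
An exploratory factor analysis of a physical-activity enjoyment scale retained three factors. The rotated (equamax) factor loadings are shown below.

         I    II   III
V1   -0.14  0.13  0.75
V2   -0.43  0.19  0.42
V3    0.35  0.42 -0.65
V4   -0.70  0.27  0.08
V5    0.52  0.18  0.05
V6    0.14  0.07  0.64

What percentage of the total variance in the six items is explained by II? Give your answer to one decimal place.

5.7%

SS loadings for II = 0.13² + 0.19² + 0.42² + 0.27² + 0.18² + 0.07² = 0.3396
With 6 standardized items, total variance = 6. Proportion = 0.3396/6 = 0.0566 → 5.66%.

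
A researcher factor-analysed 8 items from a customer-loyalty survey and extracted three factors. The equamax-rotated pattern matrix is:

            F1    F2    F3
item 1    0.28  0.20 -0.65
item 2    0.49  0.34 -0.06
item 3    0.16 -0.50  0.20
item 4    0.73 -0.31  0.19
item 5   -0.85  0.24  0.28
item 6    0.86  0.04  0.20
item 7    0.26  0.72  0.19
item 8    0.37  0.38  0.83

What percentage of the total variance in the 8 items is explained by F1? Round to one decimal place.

SS loadings for F1 = 0.28² + 0.49² + 0.16² + 0.73² + (-0.85)² + 0.86² + 0.26² + 0.37² = 2.5436
With 8 standardized items, total variance = 8. Proportion = 2.5436/8 = 0.3179 → 31.79%.

31.8%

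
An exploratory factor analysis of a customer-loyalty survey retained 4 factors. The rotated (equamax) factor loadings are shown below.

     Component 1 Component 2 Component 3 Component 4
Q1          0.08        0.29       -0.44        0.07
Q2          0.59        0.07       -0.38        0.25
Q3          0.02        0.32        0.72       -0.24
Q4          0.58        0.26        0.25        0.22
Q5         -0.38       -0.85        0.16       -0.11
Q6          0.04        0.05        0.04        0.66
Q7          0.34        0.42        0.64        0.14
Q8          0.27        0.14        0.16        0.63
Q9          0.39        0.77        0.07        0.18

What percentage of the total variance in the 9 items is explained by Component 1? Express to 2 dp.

13.09%

SS loadings for Component 1 = 0.08² + 0.59² + 0.02² + 0.58² + (-0.38)² + 0.04² + 0.34² + 0.27² + 0.39² = 1.1779
With 9 standardized items, total variance = 9. Proportion = 1.1779/9 = 0.1309 → 13.09%.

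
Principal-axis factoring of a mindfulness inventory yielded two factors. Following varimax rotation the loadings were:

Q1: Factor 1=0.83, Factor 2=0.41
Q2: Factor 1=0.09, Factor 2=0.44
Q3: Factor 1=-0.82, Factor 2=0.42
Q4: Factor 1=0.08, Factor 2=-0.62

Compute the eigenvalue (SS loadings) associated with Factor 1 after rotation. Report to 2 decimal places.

1.38

SS loadings for Factor 1 = 0.83² + 0.09² + (-0.82)² + 0.08² = 0.6889 + 0.0081 + 0.6724 + 0.0064 = 1.3758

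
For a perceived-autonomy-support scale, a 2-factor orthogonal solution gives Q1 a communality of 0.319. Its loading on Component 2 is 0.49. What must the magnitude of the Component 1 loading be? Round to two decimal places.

0.28

Under orthogonal rotation h² = Σλ², so λ_Component 1² = h² − (0.2401) = 0.319 − 0.2401 = 0.0789.
|λ| = √0.0789 = 0.2809.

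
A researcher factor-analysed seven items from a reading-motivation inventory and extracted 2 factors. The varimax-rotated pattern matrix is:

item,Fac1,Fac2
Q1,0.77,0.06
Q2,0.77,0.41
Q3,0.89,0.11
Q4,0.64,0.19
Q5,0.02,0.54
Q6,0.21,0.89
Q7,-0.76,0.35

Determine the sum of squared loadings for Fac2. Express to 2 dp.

SS loadings for Fac2 = 0.06² + 0.41² + 0.11² + 0.19² + 0.54² + 0.89² + 0.35² = 0.0036 + 0.1681 + 0.0121 + 0.0361 + 0.2916 + 0.7921 + 0.1225 = 1.4261

1.43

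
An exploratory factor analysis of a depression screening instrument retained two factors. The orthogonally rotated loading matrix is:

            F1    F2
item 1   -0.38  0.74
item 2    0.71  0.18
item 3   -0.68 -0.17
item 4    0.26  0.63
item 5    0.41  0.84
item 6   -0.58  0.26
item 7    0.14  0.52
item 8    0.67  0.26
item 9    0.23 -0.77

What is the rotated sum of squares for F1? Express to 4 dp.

2.2044

SS loadings for F1 = (-0.38)² + 0.71² + (-0.68)² + 0.26² + 0.41² + (-0.58)² + 0.14² + 0.67² + 0.23² = 0.1444 + 0.5041 + 0.4624 + 0.0676 + 0.1681 + 0.3364 + 0.0196 + 0.4489 + 0.0529 = 2.2044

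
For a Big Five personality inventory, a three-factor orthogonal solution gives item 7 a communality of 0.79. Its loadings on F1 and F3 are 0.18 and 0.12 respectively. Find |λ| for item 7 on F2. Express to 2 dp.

0.86

Under orthogonal rotation h² = Σλ², so λ_F2² = h² − (0.0468) = 0.79 − 0.0468 = 0.7432.
|λ| = √0.7432 = 0.8621.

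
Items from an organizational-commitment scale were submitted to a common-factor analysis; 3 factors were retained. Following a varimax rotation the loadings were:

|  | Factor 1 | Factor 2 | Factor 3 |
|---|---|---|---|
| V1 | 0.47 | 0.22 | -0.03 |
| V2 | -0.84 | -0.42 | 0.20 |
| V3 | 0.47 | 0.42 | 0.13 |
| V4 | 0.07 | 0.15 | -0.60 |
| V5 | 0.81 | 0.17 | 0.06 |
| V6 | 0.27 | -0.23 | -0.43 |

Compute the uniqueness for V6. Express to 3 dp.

0.689

h² = 0.27² + (-0.23)² + (-0.43)² = 0.0729 + 0.0529 + 0.1849 = 0.3107
Uniqueness u² = 1 − h² = 1 − 0.3107 = 0.6893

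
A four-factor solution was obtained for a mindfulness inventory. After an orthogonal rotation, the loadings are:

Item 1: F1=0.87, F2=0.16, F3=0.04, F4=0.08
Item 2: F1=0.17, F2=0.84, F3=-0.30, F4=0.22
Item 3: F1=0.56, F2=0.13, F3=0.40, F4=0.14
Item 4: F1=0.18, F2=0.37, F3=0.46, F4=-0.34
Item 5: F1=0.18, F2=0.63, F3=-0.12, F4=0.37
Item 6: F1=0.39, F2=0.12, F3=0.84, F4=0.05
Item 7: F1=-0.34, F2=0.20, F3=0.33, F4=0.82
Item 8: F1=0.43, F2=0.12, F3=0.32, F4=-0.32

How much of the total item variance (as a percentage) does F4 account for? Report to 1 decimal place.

13.8%

SS loadings for F4 = 0.08² + 0.22² + 0.14² + (-0.34)² + 0.37² + 0.05² + 0.82² + (-0.32)² = 1.1042
With 8 standardized items, total variance = 8. Proportion = 1.1042/8 = 0.1380 → 13.80%.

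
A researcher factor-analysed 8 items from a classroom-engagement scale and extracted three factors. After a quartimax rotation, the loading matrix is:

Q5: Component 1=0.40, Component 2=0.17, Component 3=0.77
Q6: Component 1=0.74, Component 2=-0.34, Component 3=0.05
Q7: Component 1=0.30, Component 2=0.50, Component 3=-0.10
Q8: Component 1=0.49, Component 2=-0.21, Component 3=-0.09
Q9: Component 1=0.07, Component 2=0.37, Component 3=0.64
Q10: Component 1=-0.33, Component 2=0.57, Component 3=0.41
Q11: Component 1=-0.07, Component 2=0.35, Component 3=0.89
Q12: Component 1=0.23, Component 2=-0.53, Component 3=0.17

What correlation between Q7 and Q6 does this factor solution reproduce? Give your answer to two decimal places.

r̂ = Σ λ_i·λ_j across factors = (0.30)(0.74) + (0.50)(-0.34) + (-0.10)(0.05)
  = +0.2220 -0.1700 -0.0050 = 0.0470

0.05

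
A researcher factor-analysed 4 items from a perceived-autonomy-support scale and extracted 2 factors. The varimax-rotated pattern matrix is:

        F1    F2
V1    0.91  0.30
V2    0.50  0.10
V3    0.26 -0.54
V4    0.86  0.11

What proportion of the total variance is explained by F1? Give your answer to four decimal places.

0.4713

SS loadings for F1 = 0.91² + 0.50² + 0.26² + 0.86² = 1.8853
Proportion of variance = 1.8853 / 4 = 0.4713.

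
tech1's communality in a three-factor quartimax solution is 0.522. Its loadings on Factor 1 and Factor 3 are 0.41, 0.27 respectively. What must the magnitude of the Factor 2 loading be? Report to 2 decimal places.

Under orthogonal rotation h² = Σλ², so λ_Factor 2² = h² − (0.2410) = 0.522 − 0.2410 = 0.2810.
|λ| = √0.2810 = 0.5301.

0.53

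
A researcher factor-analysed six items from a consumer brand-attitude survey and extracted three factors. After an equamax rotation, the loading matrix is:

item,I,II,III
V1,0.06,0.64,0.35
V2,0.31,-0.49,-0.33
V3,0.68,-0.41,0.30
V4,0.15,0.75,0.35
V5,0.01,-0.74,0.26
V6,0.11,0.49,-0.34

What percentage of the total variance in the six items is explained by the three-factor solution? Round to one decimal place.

56.5%

SS loadings by factor: 0.5968, 2.1680, 0.6271; total = 3.3919.
Total variance with 6 standardized items is 6, so the solution explains 3.3919/6 = 0.5653 = 56.53%.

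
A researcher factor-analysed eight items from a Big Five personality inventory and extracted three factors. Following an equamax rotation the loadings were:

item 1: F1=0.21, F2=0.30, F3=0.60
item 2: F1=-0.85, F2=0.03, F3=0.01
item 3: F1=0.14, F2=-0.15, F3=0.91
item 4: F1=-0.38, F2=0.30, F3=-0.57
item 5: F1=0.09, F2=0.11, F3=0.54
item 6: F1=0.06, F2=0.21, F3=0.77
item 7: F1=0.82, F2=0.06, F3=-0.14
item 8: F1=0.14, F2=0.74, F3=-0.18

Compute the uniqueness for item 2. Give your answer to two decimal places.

h² = (-0.85)² + 0.03² + 0.01² = 0.7225 + 0.0009 + 0.0001 = 0.7235
Uniqueness u² = 1 − h² = 1 − 0.7235 = 0.2765

0.28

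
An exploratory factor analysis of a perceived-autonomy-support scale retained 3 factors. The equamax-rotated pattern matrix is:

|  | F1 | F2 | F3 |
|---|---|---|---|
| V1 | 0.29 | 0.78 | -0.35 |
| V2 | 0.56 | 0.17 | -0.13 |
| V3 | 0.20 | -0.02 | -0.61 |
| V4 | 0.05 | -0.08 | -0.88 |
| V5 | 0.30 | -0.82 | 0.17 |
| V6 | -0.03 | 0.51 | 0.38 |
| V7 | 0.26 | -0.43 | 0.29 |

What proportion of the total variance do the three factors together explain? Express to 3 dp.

Communalities: 0.8150, 0.3594, 0.4125, 0.7833, 0.7913, 0.4054, 0.3366; Σh² = 3.9035.
Total variance with 7 standardized items is 7, so the solution explains 3.9035/7 = 0.5576.

0.558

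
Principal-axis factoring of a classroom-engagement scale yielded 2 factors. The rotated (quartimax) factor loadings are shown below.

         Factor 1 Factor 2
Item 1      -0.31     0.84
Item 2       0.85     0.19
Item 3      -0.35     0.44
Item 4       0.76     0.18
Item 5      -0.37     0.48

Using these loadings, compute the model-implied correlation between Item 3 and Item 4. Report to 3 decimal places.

r̂ = Σ λ_i·λ_j across factors = (-0.35)(0.76) + (0.44)(0.18)
  = -0.2660 +0.0792 = -0.1868

-0.187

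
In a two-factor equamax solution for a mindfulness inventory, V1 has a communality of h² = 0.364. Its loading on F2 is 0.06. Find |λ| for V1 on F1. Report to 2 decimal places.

0.60

Under orthogonal rotation h² = Σλ², so λ_F1² = h² − (0.0036) = 0.364 − 0.0036 = 0.3604.
|λ| = √0.3604 = 0.6003.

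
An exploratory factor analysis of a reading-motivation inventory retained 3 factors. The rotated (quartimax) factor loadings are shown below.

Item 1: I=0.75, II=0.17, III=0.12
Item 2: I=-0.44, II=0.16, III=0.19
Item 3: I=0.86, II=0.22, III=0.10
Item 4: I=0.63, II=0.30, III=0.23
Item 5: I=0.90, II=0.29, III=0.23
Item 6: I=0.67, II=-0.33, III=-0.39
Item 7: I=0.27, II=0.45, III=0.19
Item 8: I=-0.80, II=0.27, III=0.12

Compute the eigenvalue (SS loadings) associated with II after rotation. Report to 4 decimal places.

0.6613

SS loadings for II = 0.17² + 0.16² + 0.22² + 0.30² + 0.29² + (-0.33)² + 0.45² + 0.27² = 0.0289 + 0.0256 + 0.0484 + 0.0900 + 0.0841 + 0.1089 + 0.2025 + 0.0729 = 0.6613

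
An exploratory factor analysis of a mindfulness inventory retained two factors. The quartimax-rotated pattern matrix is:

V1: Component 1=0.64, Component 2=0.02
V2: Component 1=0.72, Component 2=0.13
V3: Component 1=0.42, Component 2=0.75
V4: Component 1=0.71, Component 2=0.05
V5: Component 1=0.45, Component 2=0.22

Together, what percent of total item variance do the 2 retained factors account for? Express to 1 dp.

Communalities: 0.4100, 0.5353, 0.7389, 0.5066, 0.2509; Σh² = 2.4417.
Total variance with 5 standardized items is 5, so the solution explains 2.4417/5 = 0.4883 = 48.83%.

48.8%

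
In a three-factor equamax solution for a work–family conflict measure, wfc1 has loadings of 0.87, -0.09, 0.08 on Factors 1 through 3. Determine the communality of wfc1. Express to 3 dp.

h² = 0.87² + (-0.09)² + 0.08² = 0.7569 + 0.0081 + 0.0064 = 0.7714

0.771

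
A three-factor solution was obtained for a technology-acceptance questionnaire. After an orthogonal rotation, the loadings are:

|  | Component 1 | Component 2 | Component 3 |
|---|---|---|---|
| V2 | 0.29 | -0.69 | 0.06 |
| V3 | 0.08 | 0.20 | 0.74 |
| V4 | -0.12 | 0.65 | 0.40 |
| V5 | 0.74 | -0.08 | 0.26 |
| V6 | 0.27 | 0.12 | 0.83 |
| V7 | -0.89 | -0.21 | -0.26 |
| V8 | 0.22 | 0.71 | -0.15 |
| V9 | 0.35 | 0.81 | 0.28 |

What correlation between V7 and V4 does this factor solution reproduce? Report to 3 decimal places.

r̂ = Σ λ_i·λ_j across factors = (-0.89)(-0.12) + (-0.21)(0.65) + (-0.26)(0.40)
  = +0.1068 -0.1365 -0.1040 = -0.1337

-0.134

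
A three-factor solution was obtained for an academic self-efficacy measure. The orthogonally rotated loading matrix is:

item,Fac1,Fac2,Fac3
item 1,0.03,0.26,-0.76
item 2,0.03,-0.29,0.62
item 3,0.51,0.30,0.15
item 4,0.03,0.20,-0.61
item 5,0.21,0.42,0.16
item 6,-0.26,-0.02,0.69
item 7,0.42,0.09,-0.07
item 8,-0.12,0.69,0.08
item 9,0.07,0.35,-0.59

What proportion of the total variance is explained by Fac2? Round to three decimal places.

SS loadings for Fac2 = 0.26² + (-0.29)² + 0.30² + 0.20² + 0.42² + (-0.02)² + 0.09² + 0.69² + 0.35² = 1.0652
Proportion of variance = 1.0652 / 9 = 0.1184.

0.118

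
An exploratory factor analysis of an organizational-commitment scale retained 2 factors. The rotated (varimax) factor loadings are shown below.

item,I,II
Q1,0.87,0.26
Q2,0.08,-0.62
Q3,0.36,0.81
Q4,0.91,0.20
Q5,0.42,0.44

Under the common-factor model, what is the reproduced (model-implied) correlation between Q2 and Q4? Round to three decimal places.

r̂ = Σ λ_i·λ_j across factors = (0.08)(0.91) + (-0.62)(0.20)
  = +0.0728 -0.1240 = -0.0512

-0.051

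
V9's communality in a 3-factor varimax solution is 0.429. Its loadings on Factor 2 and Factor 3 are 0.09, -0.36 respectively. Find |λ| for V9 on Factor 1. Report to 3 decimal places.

0.540

Under orthogonal rotation h² = Σλ², so λ_Factor 1² = h² − (0.1377) = 0.429 − 0.1377 = 0.2913.
|λ| = √0.2913 = 0.5397.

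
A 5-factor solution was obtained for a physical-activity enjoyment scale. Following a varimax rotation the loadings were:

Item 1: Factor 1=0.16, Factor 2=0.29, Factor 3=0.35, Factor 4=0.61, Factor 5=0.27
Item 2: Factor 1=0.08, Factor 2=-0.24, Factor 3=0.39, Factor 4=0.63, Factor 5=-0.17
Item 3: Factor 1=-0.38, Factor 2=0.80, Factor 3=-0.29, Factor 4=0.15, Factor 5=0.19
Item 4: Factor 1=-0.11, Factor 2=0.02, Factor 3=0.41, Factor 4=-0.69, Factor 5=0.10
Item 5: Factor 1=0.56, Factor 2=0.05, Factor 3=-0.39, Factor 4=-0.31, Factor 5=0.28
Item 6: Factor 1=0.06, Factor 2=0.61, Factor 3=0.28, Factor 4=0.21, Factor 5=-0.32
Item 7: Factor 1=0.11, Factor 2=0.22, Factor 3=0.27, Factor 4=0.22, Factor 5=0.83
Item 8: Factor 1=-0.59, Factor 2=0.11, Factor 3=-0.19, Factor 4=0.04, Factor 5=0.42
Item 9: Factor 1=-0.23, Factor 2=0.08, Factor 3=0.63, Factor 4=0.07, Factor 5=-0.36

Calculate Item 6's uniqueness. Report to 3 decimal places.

h² = 0.06² + 0.61² + 0.28² + 0.21² + (-0.32)² = 0.0036 + 0.3721 + 0.0784 + 0.0441 + 0.1024 = 0.6006
Uniqueness u² = 1 − h² = 1 − 0.6006 = 0.3994

0.399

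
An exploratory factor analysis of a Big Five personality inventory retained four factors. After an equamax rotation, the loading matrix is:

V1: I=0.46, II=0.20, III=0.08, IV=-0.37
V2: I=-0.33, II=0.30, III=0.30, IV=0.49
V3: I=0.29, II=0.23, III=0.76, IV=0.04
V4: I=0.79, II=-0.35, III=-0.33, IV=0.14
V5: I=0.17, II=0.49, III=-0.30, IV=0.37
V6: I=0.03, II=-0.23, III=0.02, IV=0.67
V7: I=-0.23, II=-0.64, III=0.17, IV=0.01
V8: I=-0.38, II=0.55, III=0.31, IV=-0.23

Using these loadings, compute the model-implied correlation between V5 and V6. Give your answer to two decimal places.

0.13

r̂ = Σ λ_i·λ_j across factors = (0.17)(0.03) + (0.49)(-0.23) + (-0.30)(0.02) + (0.37)(0.67)
  = +0.0051 -0.1127 -0.0060 +0.2479 = 0.1343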